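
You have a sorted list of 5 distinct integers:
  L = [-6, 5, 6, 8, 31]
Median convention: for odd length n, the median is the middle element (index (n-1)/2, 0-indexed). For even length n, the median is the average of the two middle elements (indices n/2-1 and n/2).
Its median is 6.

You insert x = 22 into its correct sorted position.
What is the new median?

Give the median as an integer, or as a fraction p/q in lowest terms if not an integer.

Old list (sorted, length 5): [-6, 5, 6, 8, 31]
Old median = 6
Insert x = 22
Old length odd (5). Middle was index 2 = 6.
New length even (6). New median = avg of two middle elements.
x = 22: 4 elements are < x, 1 elements are > x.
New sorted list: [-6, 5, 6, 8, 22, 31]
New median = 7

Answer: 7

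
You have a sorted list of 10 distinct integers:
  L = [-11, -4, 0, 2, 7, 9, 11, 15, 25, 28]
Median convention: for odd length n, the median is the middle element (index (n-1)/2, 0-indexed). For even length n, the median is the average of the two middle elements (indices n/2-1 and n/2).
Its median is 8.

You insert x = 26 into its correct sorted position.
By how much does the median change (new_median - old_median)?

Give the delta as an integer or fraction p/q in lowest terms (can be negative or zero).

Old median = 8
After inserting x = 26: new sorted = [-11, -4, 0, 2, 7, 9, 11, 15, 25, 26, 28]
New median = 9
Delta = 9 - 8 = 1

Answer: 1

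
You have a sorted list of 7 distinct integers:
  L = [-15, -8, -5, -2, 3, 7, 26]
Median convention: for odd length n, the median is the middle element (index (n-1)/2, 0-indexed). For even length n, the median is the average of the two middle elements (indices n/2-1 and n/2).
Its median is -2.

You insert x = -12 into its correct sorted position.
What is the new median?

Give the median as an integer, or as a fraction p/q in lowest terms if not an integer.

Answer: -7/2

Derivation:
Old list (sorted, length 7): [-15, -8, -5, -2, 3, 7, 26]
Old median = -2
Insert x = -12
Old length odd (7). Middle was index 3 = -2.
New length even (8). New median = avg of two middle elements.
x = -12: 1 elements are < x, 6 elements are > x.
New sorted list: [-15, -12, -8, -5, -2, 3, 7, 26]
New median = -7/2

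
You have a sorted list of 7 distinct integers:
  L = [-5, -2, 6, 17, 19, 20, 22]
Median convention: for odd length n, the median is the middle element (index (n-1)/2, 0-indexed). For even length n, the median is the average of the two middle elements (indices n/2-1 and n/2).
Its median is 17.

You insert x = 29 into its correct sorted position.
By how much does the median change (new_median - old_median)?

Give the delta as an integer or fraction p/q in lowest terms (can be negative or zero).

Answer: 1

Derivation:
Old median = 17
After inserting x = 29: new sorted = [-5, -2, 6, 17, 19, 20, 22, 29]
New median = 18
Delta = 18 - 17 = 1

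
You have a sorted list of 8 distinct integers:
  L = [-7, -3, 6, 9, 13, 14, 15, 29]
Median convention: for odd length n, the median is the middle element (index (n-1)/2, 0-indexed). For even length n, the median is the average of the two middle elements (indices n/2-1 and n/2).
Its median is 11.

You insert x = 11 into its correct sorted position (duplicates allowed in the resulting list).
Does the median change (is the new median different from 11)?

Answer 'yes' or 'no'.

Old median = 11
Insert x = 11
New median = 11
Changed? no

Answer: no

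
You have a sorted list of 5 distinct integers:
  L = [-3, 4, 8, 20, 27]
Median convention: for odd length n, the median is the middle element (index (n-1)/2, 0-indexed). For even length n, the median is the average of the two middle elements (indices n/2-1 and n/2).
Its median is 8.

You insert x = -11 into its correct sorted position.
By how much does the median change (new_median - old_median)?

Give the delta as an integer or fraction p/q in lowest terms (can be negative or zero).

Answer: -2

Derivation:
Old median = 8
After inserting x = -11: new sorted = [-11, -3, 4, 8, 20, 27]
New median = 6
Delta = 6 - 8 = -2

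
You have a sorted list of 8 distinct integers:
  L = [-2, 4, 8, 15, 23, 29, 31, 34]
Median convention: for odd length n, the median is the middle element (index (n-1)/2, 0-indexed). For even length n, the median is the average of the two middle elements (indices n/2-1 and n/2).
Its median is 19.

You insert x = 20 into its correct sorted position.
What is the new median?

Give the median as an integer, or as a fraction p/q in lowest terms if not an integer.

Old list (sorted, length 8): [-2, 4, 8, 15, 23, 29, 31, 34]
Old median = 19
Insert x = 20
Old length even (8). Middle pair: indices 3,4 = 15,23.
New length odd (9). New median = single middle element.
x = 20: 4 elements are < x, 4 elements are > x.
New sorted list: [-2, 4, 8, 15, 20, 23, 29, 31, 34]
New median = 20

Answer: 20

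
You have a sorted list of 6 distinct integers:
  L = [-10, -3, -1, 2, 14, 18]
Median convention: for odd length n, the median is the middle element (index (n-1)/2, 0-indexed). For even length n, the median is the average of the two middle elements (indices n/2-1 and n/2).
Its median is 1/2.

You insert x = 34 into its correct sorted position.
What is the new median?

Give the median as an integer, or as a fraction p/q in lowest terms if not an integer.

Answer: 2

Derivation:
Old list (sorted, length 6): [-10, -3, -1, 2, 14, 18]
Old median = 1/2
Insert x = 34
Old length even (6). Middle pair: indices 2,3 = -1,2.
New length odd (7). New median = single middle element.
x = 34: 6 elements are < x, 0 elements are > x.
New sorted list: [-10, -3, -1, 2, 14, 18, 34]
New median = 2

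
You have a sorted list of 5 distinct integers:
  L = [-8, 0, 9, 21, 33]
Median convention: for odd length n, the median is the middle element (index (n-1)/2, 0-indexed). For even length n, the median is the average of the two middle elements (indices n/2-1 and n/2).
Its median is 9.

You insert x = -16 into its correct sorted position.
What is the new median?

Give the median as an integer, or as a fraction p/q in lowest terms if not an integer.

Answer: 9/2

Derivation:
Old list (sorted, length 5): [-8, 0, 9, 21, 33]
Old median = 9
Insert x = -16
Old length odd (5). Middle was index 2 = 9.
New length even (6). New median = avg of two middle elements.
x = -16: 0 elements are < x, 5 elements are > x.
New sorted list: [-16, -8, 0, 9, 21, 33]
New median = 9/2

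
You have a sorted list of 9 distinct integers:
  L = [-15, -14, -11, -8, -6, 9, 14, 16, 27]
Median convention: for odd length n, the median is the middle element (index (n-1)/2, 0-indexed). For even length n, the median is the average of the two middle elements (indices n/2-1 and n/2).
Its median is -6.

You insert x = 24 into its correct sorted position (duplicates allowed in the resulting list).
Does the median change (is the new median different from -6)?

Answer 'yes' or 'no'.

Old median = -6
Insert x = 24
New median = 3/2
Changed? yes

Answer: yes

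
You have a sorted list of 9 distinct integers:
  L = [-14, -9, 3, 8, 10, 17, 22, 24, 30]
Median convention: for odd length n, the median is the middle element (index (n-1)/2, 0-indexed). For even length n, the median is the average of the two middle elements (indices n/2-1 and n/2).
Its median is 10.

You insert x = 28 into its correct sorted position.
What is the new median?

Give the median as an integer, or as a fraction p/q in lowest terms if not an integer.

Old list (sorted, length 9): [-14, -9, 3, 8, 10, 17, 22, 24, 30]
Old median = 10
Insert x = 28
Old length odd (9). Middle was index 4 = 10.
New length even (10). New median = avg of two middle elements.
x = 28: 8 elements are < x, 1 elements are > x.
New sorted list: [-14, -9, 3, 8, 10, 17, 22, 24, 28, 30]
New median = 27/2

Answer: 27/2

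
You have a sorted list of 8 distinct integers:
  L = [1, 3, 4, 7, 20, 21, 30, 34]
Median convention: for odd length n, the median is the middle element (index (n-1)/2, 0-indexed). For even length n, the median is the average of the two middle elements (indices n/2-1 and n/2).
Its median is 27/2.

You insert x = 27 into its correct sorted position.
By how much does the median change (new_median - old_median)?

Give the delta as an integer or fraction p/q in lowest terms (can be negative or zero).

Answer: 13/2

Derivation:
Old median = 27/2
After inserting x = 27: new sorted = [1, 3, 4, 7, 20, 21, 27, 30, 34]
New median = 20
Delta = 20 - 27/2 = 13/2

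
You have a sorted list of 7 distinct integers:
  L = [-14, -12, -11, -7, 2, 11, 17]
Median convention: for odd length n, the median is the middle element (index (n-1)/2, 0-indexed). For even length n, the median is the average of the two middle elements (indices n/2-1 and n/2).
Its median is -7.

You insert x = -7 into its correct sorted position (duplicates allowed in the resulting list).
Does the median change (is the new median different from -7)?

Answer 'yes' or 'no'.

Answer: no

Derivation:
Old median = -7
Insert x = -7
New median = -7
Changed? no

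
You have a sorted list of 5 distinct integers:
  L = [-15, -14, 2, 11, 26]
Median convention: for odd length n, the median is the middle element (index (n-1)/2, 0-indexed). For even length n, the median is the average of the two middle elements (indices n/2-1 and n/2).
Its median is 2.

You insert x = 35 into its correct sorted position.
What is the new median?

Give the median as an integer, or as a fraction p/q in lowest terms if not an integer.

Answer: 13/2

Derivation:
Old list (sorted, length 5): [-15, -14, 2, 11, 26]
Old median = 2
Insert x = 35
Old length odd (5). Middle was index 2 = 2.
New length even (6). New median = avg of two middle elements.
x = 35: 5 elements are < x, 0 elements are > x.
New sorted list: [-15, -14, 2, 11, 26, 35]
New median = 13/2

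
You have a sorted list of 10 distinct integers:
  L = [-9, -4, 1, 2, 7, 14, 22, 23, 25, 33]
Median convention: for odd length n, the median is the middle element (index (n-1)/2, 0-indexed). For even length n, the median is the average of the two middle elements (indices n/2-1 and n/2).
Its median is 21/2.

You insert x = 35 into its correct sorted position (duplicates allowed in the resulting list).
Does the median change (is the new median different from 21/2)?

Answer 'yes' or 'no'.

Old median = 21/2
Insert x = 35
New median = 14
Changed? yes

Answer: yes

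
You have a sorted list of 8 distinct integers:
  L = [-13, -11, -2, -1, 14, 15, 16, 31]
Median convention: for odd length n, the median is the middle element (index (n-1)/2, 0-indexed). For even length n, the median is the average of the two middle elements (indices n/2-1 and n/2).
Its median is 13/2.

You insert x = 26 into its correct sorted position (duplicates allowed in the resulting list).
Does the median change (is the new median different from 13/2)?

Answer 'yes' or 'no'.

Old median = 13/2
Insert x = 26
New median = 14
Changed? yes

Answer: yes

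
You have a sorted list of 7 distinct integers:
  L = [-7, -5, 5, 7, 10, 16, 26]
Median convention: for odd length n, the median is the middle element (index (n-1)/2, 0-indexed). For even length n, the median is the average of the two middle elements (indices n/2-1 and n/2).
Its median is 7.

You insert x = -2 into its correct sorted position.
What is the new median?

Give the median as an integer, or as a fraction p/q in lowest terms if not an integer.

Old list (sorted, length 7): [-7, -5, 5, 7, 10, 16, 26]
Old median = 7
Insert x = -2
Old length odd (7). Middle was index 3 = 7.
New length even (8). New median = avg of two middle elements.
x = -2: 2 elements are < x, 5 elements are > x.
New sorted list: [-7, -5, -2, 5, 7, 10, 16, 26]
New median = 6

Answer: 6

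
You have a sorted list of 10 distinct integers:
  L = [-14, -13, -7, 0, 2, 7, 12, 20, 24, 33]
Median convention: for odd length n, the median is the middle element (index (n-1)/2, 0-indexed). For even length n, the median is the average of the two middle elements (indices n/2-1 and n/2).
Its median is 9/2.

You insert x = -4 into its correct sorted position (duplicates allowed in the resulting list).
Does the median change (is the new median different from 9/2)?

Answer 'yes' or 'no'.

Answer: yes

Derivation:
Old median = 9/2
Insert x = -4
New median = 2
Changed? yes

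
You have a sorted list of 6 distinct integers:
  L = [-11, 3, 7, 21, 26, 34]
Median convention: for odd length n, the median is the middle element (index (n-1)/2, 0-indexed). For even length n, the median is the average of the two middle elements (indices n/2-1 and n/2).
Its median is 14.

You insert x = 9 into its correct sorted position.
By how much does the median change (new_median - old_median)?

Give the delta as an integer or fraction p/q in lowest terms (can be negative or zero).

Old median = 14
After inserting x = 9: new sorted = [-11, 3, 7, 9, 21, 26, 34]
New median = 9
Delta = 9 - 14 = -5

Answer: -5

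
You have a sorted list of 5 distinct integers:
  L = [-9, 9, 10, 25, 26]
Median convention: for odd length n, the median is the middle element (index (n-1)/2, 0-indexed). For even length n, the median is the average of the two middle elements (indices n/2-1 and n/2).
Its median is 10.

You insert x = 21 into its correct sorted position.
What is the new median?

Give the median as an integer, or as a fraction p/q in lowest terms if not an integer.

Old list (sorted, length 5): [-9, 9, 10, 25, 26]
Old median = 10
Insert x = 21
Old length odd (5). Middle was index 2 = 10.
New length even (6). New median = avg of two middle elements.
x = 21: 3 elements are < x, 2 elements are > x.
New sorted list: [-9, 9, 10, 21, 25, 26]
New median = 31/2

Answer: 31/2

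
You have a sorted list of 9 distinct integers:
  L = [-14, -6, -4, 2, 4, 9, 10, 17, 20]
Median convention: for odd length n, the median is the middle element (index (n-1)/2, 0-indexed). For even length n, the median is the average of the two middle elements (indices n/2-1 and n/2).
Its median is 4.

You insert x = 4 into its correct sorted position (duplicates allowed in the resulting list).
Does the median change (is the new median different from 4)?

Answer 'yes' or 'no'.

Old median = 4
Insert x = 4
New median = 4
Changed? no

Answer: no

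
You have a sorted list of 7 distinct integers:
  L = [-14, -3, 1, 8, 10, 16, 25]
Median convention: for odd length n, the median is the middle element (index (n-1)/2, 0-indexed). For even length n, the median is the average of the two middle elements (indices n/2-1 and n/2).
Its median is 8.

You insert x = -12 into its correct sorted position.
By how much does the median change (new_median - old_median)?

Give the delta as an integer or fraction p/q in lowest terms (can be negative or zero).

Answer: -7/2

Derivation:
Old median = 8
After inserting x = -12: new sorted = [-14, -12, -3, 1, 8, 10, 16, 25]
New median = 9/2
Delta = 9/2 - 8 = -7/2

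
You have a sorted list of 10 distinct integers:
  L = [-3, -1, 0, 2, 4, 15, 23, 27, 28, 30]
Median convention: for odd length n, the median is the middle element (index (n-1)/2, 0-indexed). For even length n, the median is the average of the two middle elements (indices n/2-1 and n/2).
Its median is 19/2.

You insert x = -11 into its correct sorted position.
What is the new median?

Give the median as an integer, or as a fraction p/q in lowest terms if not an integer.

Old list (sorted, length 10): [-3, -1, 0, 2, 4, 15, 23, 27, 28, 30]
Old median = 19/2
Insert x = -11
Old length even (10). Middle pair: indices 4,5 = 4,15.
New length odd (11). New median = single middle element.
x = -11: 0 elements are < x, 10 elements are > x.
New sorted list: [-11, -3, -1, 0, 2, 4, 15, 23, 27, 28, 30]
New median = 4

Answer: 4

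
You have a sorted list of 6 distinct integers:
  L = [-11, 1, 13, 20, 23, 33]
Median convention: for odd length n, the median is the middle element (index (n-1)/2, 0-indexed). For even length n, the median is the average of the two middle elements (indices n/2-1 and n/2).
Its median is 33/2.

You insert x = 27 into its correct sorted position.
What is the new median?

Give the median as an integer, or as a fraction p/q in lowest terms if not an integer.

Answer: 20

Derivation:
Old list (sorted, length 6): [-11, 1, 13, 20, 23, 33]
Old median = 33/2
Insert x = 27
Old length even (6). Middle pair: indices 2,3 = 13,20.
New length odd (7). New median = single middle element.
x = 27: 5 elements are < x, 1 elements are > x.
New sorted list: [-11, 1, 13, 20, 23, 27, 33]
New median = 20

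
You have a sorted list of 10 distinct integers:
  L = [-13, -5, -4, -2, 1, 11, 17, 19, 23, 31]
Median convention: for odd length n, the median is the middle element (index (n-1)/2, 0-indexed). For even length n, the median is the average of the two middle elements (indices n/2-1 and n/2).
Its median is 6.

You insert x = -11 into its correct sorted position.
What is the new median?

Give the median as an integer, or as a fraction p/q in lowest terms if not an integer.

Answer: 1

Derivation:
Old list (sorted, length 10): [-13, -5, -4, -2, 1, 11, 17, 19, 23, 31]
Old median = 6
Insert x = -11
Old length even (10). Middle pair: indices 4,5 = 1,11.
New length odd (11). New median = single middle element.
x = -11: 1 elements are < x, 9 elements are > x.
New sorted list: [-13, -11, -5, -4, -2, 1, 11, 17, 19, 23, 31]
New median = 1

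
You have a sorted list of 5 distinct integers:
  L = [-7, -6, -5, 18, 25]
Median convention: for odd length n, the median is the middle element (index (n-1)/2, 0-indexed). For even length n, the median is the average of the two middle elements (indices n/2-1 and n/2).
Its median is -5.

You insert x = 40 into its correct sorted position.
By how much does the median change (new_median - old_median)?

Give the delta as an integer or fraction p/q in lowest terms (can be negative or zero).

Answer: 23/2

Derivation:
Old median = -5
After inserting x = 40: new sorted = [-7, -6, -5, 18, 25, 40]
New median = 13/2
Delta = 13/2 - -5 = 23/2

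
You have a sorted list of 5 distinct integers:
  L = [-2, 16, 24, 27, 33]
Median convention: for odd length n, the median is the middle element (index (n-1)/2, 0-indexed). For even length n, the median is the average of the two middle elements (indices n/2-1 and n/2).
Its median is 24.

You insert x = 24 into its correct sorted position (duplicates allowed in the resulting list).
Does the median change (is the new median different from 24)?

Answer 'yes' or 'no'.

Answer: no

Derivation:
Old median = 24
Insert x = 24
New median = 24
Changed? no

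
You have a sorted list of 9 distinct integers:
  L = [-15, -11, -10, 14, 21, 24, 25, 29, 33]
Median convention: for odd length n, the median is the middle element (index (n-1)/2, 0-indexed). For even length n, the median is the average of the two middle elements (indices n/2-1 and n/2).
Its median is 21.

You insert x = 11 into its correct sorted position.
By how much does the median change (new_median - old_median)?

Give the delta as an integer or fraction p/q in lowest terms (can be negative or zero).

Old median = 21
After inserting x = 11: new sorted = [-15, -11, -10, 11, 14, 21, 24, 25, 29, 33]
New median = 35/2
Delta = 35/2 - 21 = -7/2

Answer: -7/2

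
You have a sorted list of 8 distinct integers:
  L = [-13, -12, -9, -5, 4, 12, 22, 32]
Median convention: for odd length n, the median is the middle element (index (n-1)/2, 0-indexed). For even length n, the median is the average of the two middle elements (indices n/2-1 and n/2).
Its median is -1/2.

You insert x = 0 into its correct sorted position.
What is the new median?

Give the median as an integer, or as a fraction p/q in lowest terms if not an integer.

Answer: 0

Derivation:
Old list (sorted, length 8): [-13, -12, -9, -5, 4, 12, 22, 32]
Old median = -1/2
Insert x = 0
Old length even (8). Middle pair: indices 3,4 = -5,4.
New length odd (9). New median = single middle element.
x = 0: 4 elements are < x, 4 elements are > x.
New sorted list: [-13, -12, -9, -5, 0, 4, 12, 22, 32]
New median = 0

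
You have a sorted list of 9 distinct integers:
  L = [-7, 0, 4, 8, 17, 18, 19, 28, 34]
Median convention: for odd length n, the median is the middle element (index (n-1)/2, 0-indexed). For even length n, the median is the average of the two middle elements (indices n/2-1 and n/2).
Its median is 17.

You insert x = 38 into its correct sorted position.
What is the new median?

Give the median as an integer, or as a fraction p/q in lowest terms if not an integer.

Answer: 35/2

Derivation:
Old list (sorted, length 9): [-7, 0, 4, 8, 17, 18, 19, 28, 34]
Old median = 17
Insert x = 38
Old length odd (9). Middle was index 4 = 17.
New length even (10). New median = avg of two middle elements.
x = 38: 9 elements are < x, 0 elements are > x.
New sorted list: [-7, 0, 4, 8, 17, 18, 19, 28, 34, 38]
New median = 35/2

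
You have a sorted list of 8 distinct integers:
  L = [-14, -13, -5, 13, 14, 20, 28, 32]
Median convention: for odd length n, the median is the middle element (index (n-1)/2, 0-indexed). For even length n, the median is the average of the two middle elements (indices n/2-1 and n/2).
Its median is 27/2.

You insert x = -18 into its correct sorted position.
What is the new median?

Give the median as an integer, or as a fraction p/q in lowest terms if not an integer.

Answer: 13

Derivation:
Old list (sorted, length 8): [-14, -13, -5, 13, 14, 20, 28, 32]
Old median = 27/2
Insert x = -18
Old length even (8). Middle pair: indices 3,4 = 13,14.
New length odd (9). New median = single middle element.
x = -18: 0 elements are < x, 8 elements are > x.
New sorted list: [-18, -14, -13, -5, 13, 14, 20, 28, 32]
New median = 13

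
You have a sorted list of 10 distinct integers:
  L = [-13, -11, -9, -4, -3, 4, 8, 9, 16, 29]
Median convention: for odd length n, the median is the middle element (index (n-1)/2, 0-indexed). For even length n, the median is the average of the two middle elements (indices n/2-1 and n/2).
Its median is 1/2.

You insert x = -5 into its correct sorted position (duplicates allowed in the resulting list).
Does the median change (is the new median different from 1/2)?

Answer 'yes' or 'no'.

Old median = 1/2
Insert x = -5
New median = -3
Changed? yes

Answer: yes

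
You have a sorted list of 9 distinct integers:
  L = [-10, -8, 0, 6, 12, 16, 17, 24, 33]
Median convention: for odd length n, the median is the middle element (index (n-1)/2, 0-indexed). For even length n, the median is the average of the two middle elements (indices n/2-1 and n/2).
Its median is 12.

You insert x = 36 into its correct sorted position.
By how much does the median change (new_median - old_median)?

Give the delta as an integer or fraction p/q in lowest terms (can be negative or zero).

Answer: 2

Derivation:
Old median = 12
After inserting x = 36: new sorted = [-10, -8, 0, 6, 12, 16, 17, 24, 33, 36]
New median = 14
Delta = 14 - 12 = 2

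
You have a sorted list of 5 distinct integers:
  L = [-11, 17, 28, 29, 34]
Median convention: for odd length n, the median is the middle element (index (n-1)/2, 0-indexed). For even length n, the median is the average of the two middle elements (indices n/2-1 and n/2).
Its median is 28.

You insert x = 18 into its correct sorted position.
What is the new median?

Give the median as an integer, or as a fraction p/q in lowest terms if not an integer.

Answer: 23

Derivation:
Old list (sorted, length 5): [-11, 17, 28, 29, 34]
Old median = 28
Insert x = 18
Old length odd (5). Middle was index 2 = 28.
New length even (6). New median = avg of two middle elements.
x = 18: 2 elements are < x, 3 elements are > x.
New sorted list: [-11, 17, 18, 28, 29, 34]
New median = 23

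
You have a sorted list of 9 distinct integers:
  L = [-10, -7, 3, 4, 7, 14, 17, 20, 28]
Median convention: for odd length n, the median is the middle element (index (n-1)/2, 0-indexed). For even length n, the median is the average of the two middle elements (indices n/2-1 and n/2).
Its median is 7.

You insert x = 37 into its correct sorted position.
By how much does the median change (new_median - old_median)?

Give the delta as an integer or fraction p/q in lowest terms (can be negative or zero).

Old median = 7
After inserting x = 37: new sorted = [-10, -7, 3, 4, 7, 14, 17, 20, 28, 37]
New median = 21/2
Delta = 21/2 - 7 = 7/2

Answer: 7/2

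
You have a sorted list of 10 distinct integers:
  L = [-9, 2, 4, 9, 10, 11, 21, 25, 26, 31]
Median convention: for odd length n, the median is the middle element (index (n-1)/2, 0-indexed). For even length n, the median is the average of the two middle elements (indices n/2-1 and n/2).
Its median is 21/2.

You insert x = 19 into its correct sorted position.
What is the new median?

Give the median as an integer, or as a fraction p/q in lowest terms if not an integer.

Answer: 11

Derivation:
Old list (sorted, length 10): [-9, 2, 4, 9, 10, 11, 21, 25, 26, 31]
Old median = 21/2
Insert x = 19
Old length even (10). Middle pair: indices 4,5 = 10,11.
New length odd (11). New median = single middle element.
x = 19: 6 elements are < x, 4 elements are > x.
New sorted list: [-9, 2, 4, 9, 10, 11, 19, 21, 25, 26, 31]
New median = 11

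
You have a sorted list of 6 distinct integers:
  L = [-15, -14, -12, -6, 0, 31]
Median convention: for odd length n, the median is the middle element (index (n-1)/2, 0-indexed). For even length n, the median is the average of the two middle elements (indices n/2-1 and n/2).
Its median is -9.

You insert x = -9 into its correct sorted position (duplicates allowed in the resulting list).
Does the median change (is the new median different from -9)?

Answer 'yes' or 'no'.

Answer: no

Derivation:
Old median = -9
Insert x = -9
New median = -9
Changed? no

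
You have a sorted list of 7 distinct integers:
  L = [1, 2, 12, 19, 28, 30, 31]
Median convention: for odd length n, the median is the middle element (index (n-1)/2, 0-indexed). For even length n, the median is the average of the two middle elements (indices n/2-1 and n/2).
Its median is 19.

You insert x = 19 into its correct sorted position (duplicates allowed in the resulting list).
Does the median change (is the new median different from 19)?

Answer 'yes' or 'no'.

Old median = 19
Insert x = 19
New median = 19
Changed? no

Answer: no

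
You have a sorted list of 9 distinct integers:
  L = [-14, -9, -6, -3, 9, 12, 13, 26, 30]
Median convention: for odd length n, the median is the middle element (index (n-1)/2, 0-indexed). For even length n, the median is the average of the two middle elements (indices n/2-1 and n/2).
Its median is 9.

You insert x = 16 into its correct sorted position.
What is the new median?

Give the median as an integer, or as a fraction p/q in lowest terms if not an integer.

Old list (sorted, length 9): [-14, -9, -6, -3, 9, 12, 13, 26, 30]
Old median = 9
Insert x = 16
Old length odd (9). Middle was index 4 = 9.
New length even (10). New median = avg of two middle elements.
x = 16: 7 elements are < x, 2 elements are > x.
New sorted list: [-14, -9, -6, -3, 9, 12, 13, 16, 26, 30]
New median = 21/2

Answer: 21/2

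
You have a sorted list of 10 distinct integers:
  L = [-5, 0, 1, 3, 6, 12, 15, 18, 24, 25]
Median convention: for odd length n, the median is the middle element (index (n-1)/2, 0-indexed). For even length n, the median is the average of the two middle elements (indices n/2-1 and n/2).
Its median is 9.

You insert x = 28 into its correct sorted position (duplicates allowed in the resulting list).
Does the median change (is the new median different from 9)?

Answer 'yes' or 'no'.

Old median = 9
Insert x = 28
New median = 12
Changed? yes

Answer: yes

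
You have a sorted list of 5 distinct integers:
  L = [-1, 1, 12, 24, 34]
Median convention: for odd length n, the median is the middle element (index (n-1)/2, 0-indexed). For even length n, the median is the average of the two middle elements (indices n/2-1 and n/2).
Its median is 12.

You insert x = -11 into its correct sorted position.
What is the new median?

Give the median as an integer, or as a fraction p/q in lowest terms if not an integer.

Answer: 13/2

Derivation:
Old list (sorted, length 5): [-1, 1, 12, 24, 34]
Old median = 12
Insert x = -11
Old length odd (5). Middle was index 2 = 12.
New length even (6). New median = avg of two middle elements.
x = -11: 0 elements are < x, 5 elements are > x.
New sorted list: [-11, -1, 1, 12, 24, 34]
New median = 13/2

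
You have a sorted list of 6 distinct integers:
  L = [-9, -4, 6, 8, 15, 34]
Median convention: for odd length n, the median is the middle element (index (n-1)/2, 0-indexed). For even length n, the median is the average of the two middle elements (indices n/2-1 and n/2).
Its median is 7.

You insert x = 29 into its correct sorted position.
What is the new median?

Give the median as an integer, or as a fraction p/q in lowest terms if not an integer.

Answer: 8

Derivation:
Old list (sorted, length 6): [-9, -4, 6, 8, 15, 34]
Old median = 7
Insert x = 29
Old length even (6). Middle pair: indices 2,3 = 6,8.
New length odd (7). New median = single middle element.
x = 29: 5 elements are < x, 1 elements are > x.
New sorted list: [-9, -4, 6, 8, 15, 29, 34]
New median = 8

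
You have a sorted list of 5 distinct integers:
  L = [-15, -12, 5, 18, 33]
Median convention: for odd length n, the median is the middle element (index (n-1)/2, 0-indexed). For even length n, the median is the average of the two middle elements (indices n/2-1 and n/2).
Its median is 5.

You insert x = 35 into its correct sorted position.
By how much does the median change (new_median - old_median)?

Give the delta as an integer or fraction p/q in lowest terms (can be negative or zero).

Answer: 13/2

Derivation:
Old median = 5
After inserting x = 35: new sorted = [-15, -12, 5, 18, 33, 35]
New median = 23/2
Delta = 23/2 - 5 = 13/2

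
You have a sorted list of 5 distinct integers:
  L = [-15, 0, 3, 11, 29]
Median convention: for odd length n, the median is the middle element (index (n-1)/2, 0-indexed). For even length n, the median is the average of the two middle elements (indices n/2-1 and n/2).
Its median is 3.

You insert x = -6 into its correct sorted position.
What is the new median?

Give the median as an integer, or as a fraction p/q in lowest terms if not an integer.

Old list (sorted, length 5): [-15, 0, 3, 11, 29]
Old median = 3
Insert x = -6
Old length odd (5). Middle was index 2 = 3.
New length even (6). New median = avg of two middle elements.
x = -6: 1 elements are < x, 4 elements are > x.
New sorted list: [-15, -6, 0, 3, 11, 29]
New median = 3/2

Answer: 3/2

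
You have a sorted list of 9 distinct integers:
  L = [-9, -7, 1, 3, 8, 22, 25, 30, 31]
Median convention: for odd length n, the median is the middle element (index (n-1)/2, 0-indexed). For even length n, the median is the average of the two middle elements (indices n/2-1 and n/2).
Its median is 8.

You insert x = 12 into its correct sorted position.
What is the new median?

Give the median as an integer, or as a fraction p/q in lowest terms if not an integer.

Answer: 10

Derivation:
Old list (sorted, length 9): [-9, -7, 1, 3, 8, 22, 25, 30, 31]
Old median = 8
Insert x = 12
Old length odd (9). Middle was index 4 = 8.
New length even (10). New median = avg of two middle elements.
x = 12: 5 elements are < x, 4 elements are > x.
New sorted list: [-9, -7, 1, 3, 8, 12, 22, 25, 30, 31]
New median = 10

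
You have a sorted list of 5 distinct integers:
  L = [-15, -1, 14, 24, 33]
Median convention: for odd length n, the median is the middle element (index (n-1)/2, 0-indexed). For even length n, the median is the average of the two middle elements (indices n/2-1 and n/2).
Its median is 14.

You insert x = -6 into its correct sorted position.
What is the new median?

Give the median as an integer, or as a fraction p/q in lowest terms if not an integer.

Answer: 13/2

Derivation:
Old list (sorted, length 5): [-15, -1, 14, 24, 33]
Old median = 14
Insert x = -6
Old length odd (5). Middle was index 2 = 14.
New length even (6). New median = avg of two middle elements.
x = -6: 1 elements are < x, 4 elements are > x.
New sorted list: [-15, -6, -1, 14, 24, 33]
New median = 13/2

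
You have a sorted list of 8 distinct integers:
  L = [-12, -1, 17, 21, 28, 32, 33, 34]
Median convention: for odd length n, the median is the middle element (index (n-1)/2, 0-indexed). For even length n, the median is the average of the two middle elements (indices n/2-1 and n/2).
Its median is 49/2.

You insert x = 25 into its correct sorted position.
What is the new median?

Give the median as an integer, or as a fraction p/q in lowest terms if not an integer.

Old list (sorted, length 8): [-12, -1, 17, 21, 28, 32, 33, 34]
Old median = 49/2
Insert x = 25
Old length even (8). Middle pair: indices 3,4 = 21,28.
New length odd (9). New median = single middle element.
x = 25: 4 elements are < x, 4 elements are > x.
New sorted list: [-12, -1, 17, 21, 25, 28, 32, 33, 34]
New median = 25

Answer: 25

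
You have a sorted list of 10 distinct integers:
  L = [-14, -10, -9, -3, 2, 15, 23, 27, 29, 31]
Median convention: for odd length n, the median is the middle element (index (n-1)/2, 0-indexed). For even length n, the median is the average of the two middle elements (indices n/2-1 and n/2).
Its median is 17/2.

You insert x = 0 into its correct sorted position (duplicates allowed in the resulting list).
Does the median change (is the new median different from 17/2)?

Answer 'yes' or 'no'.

Old median = 17/2
Insert x = 0
New median = 2
Changed? yes

Answer: yes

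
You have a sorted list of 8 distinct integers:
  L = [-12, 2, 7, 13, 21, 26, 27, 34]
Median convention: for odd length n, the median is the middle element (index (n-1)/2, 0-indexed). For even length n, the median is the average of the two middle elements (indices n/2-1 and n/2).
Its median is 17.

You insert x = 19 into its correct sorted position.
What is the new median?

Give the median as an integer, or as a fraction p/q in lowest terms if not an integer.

Old list (sorted, length 8): [-12, 2, 7, 13, 21, 26, 27, 34]
Old median = 17
Insert x = 19
Old length even (8). Middle pair: indices 3,4 = 13,21.
New length odd (9). New median = single middle element.
x = 19: 4 elements are < x, 4 elements are > x.
New sorted list: [-12, 2, 7, 13, 19, 21, 26, 27, 34]
New median = 19

Answer: 19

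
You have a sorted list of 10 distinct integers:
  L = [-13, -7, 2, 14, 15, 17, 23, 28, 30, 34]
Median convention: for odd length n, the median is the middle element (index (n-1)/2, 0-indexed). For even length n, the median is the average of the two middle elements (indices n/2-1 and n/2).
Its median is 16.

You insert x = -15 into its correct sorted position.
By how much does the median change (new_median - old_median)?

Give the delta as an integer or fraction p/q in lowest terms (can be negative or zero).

Old median = 16
After inserting x = -15: new sorted = [-15, -13, -7, 2, 14, 15, 17, 23, 28, 30, 34]
New median = 15
Delta = 15 - 16 = -1

Answer: -1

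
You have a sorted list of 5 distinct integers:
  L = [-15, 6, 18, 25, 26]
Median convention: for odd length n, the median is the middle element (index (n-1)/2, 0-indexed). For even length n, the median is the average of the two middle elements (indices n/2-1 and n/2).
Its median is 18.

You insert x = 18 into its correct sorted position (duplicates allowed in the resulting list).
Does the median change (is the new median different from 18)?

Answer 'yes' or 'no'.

Answer: no

Derivation:
Old median = 18
Insert x = 18
New median = 18
Changed? no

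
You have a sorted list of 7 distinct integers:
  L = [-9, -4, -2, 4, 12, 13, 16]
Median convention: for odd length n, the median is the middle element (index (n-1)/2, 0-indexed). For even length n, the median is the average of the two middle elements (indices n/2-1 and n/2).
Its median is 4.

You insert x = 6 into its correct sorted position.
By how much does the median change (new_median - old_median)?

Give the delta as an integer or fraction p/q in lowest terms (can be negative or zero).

Answer: 1

Derivation:
Old median = 4
After inserting x = 6: new sorted = [-9, -4, -2, 4, 6, 12, 13, 16]
New median = 5
Delta = 5 - 4 = 1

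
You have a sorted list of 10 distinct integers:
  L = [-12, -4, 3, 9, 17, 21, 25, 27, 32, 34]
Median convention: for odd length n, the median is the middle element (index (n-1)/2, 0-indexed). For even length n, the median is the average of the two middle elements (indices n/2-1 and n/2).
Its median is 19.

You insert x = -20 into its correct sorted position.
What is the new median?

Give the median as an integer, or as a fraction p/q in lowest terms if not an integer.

Old list (sorted, length 10): [-12, -4, 3, 9, 17, 21, 25, 27, 32, 34]
Old median = 19
Insert x = -20
Old length even (10). Middle pair: indices 4,5 = 17,21.
New length odd (11). New median = single middle element.
x = -20: 0 elements are < x, 10 elements are > x.
New sorted list: [-20, -12, -4, 3, 9, 17, 21, 25, 27, 32, 34]
New median = 17

Answer: 17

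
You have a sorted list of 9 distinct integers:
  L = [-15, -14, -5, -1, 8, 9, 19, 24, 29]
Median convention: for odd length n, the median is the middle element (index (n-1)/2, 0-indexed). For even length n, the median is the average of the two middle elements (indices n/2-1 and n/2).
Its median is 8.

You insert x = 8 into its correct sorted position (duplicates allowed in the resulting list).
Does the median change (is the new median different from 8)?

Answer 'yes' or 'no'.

Answer: no

Derivation:
Old median = 8
Insert x = 8
New median = 8
Changed? no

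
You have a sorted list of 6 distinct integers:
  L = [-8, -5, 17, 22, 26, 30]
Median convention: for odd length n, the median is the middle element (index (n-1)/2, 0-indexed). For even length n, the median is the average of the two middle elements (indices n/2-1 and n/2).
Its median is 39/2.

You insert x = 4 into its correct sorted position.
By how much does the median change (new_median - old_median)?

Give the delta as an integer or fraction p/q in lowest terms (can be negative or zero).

Answer: -5/2

Derivation:
Old median = 39/2
After inserting x = 4: new sorted = [-8, -5, 4, 17, 22, 26, 30]
New median = 17
Delta = 17 - 39/2 = -5/2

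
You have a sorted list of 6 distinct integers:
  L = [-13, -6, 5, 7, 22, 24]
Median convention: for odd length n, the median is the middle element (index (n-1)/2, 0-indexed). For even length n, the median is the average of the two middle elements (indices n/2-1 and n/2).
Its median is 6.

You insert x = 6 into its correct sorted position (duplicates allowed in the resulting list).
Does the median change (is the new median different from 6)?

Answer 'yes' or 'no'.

Old median = 6
Insert x = 6
New median = 6
Changed? no

Answer: no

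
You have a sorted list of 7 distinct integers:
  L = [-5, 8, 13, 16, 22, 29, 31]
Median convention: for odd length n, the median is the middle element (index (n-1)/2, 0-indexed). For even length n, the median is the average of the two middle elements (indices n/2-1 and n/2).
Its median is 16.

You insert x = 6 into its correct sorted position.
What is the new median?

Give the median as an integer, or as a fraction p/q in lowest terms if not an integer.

Old list (sorted, length 7): [-5, 8, 13, 16, 22, 29, 31]
Old median = 16
Insert x = 6
Old length odd (7). Middle was index 3 = 16.
New length even (8). New median = avg of two middle elements.
x = 6: 1 elements are < x, 6 elements are > x.
New sorted list: [-5, 6, 8, 13, 16, 22, 29, 31]
New median = 29/2

Answer: 29/2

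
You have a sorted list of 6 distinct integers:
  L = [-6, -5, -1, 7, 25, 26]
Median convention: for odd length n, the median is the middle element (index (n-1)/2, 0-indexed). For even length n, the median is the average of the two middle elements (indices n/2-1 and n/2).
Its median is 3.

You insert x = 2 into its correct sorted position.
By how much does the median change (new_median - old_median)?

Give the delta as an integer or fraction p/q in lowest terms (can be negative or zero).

Old median = 3
After inserting x = 2: new sorted = [-6, -5, -1, 2, 7, 25, 26]
New median = 2
Delta = 2 - 3 = -1

Answer: -1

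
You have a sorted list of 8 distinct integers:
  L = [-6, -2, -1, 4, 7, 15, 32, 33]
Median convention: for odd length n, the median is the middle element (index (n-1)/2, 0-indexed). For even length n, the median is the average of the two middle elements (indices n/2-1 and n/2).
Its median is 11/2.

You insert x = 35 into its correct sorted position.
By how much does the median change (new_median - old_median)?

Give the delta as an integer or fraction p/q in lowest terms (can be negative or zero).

Old median = 11/2
After inserting x = 35: new sorted = [-6, -2, -1, 4, 7, 15, 32, 33, 35]
New median = 7
Delta = 7 - 11/2 = 3/2

Answer: 3/2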